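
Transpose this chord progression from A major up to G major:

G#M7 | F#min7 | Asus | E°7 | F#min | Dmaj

F#M7 Emin7 Gsus D°7 Emin Cmaj

A major up to G major is a minor seventh; each chord root moves by that interval while the quality stays the same.
G#M7: root G# up a minor seventh → F#, giving F#M7.
F#min7: root F# up a minor seventh → E, giving Emin7.
Asus: root A up a minor seventh → G, giving Gsus.
E°7: root E up a minor seventh → D, giving D°7.
F#min: root F# up a minor seventh → E, giving Emin.
Dmaj: root D up a minor seventh → C, giving Cmaj.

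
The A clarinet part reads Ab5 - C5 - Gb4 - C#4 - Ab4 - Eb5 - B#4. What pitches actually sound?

The A clarinet sounds a minor third below written, so transpose each written note down a minor third.
Ab5 becomes F5
C5 becomes A4
Gb4 becomes Eb4
C#4 becomes A#3
Ab4 becomes F4
Eb5 becomes C5
B#4 becomes G##4

F5 A4 Eb4 A#3 F4 C5 G##4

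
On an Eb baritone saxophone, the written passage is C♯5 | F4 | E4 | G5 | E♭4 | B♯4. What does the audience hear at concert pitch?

E3 Ab2 G2 Bb3 Gb2 D#3

Written C4 on the Eb baritone saxophone sounds as Eb2, a major thirteenth lower; apply that shift to every note.
C#5 -> E3
F4 -> Ab2
E4 -> G2
G5 -> Bb3
Eb4 -> Gb2
B#4 -> D#3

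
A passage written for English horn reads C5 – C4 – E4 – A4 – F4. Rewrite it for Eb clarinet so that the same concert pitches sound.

D4 D3 F#3 B3 G3

First find concert pitch: the English horn sounds a perfect fifth below written, so C5 C4 E4 A4 F4 sounds F4 F3 A3 D4 Bb3.
Then write for Eb clarinet: it sounds a minor third above written, so the part must be a minor third below concert.
F4 → D4
F3 → D3
A3 → F#3
D4 → B3
Bb3 → G3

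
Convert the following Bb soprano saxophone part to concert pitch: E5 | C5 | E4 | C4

D5 Bb4 D4 Bb3

Written C4 on the Bb soprano saxophone sounds as Bb3, a major second lower; apply that shift to every note.
E5 -> D5
C5 -> Bb4
E4 -> D4
C4 -> Bb3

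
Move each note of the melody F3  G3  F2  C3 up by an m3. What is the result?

Ab3 Bb3 Ab2 Eb3

F3 up a minor third is Ab3.
G3 up a minor third is Bb3.
F2 up a minor third is Ab2.
C3: a third up reaches E, and 3 semitones makes it Eb3.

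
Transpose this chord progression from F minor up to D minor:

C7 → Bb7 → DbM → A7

F minor up to D minor is a major sixth; each chord root moves by that interval while the quality stays the same.
C7: root C up a major sixth → A, giving A7.
Bb7: root Bb up a major sixth → G, giving G7.
DbM: root Db up a major sixth → Bb, giving BbM.
A7: root A up a major sixth → F#, giving F#7.

A7 G7 BbM F#7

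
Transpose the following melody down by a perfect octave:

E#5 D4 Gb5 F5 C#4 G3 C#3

E#4 D3 Gb4 F4 C#3 G2 C#2

A perfect octave down from E#5 gives E#4.
A perfect octave down from D4 gives D3.
A perfect octave down from Gb5 gives Gb4.
F5: an octave down reaches F, and 12 semitones makes it F4.
A perfect octave down from C#4 gives C#3.
G3 down a perfect octave is G2.
C#3 down a perfect octave is C#2.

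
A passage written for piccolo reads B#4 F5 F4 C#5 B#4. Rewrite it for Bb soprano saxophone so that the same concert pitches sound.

C##6 G6 G5 D#6 C##6

First find concert pitch: the piccolo sounds a perfect octave above written, so B#4 F5 F4 C#5 B#4 sounds B#5 F6 F5 C#6 B#5.
Then write for Bb soprano saxophone: it sounds a major second below written, so the part must be a major second above concert.
B#5 → C##6
F6 → G6
F5 → G5
C#6 → D#6
B#5 → C##6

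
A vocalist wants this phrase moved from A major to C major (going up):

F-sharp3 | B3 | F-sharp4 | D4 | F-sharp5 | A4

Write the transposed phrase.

A major to C major up is a minor third, so every note moves up by that interval.
F#3 → A3
B3 → D4
F#4 → A4
D4 → F4
F#5 → A5
A4 → C5

A3 D4 A4 F4 A5 C5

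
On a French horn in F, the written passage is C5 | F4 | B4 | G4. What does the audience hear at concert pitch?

Written C4 on the French horn in F sounds as F3, a perfect fifth lower; apply that shift to every note.
C5 gives F4
F4 gives Bb3
B4 gives E4
G4 gives C4

F4 Bb3 E4 C4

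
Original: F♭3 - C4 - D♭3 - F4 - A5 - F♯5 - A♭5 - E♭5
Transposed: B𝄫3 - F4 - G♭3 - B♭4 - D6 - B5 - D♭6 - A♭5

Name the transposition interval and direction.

Take the first pair: Fb3 → Bbb3. F to B spans 4 letter names, so the interval is some kind of fourth.
Fb3 to Bbb3 is 5 semitones, which makes it a perfect fourth; the second version is higher, so the direction is up.
Checking another pair — Eb5 → Ab5 — gives the same interval.

up a perfect fourth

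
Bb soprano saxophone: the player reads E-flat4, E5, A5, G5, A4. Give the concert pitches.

Written C4 on the Bb soprano saxophone sounds as Bb3, a major second lower; apply that shift to every note.
Eb4 -> Db4
E5 -> D5
A5 -> G5
G5 -> F5
A4 -> G4

Db4 D5 G5 F5 G4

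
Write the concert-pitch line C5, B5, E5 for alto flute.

F5 E6 A5

The alto flute sounds a perfect fourth below written, so the written part must be a perfect fourth above concert — transpose each note up.
C5 -> F5
B5 -> E6
E5 -> A5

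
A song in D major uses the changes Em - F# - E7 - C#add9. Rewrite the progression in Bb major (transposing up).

D major up to Bb major is a minor sixth; each chord root moves by that interval while the quality stays the same.
Em: root E up a minor sixth → C, giving Cm.
F#: root F# up a minor sixth → D, giving D.
E7: root E up a minor sixth → C, giving C7.
C#add9: root C# up a minor sixth → A, giving Aadd9.

Cm D C7 Aadd9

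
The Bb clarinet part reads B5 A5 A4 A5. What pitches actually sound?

A5 G5 G4 G5

The Bb clarinet sounds a major second below written, so transpose each written note down a major second.
B5 to A5
A5 to G5
A4 to G4
A5 to G5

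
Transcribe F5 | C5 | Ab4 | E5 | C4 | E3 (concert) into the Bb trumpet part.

G5 D5 Bb4 F#5 D4 F#3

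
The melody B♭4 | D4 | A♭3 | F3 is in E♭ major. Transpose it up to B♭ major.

F5 A4 Eb4 C4

E♭ major to B♭ major up is a perfect fifth, so every note moves up by that interval.
Bb4 -> F5
D4 -> A4
Ab3 -> Eb4
F3 -> C4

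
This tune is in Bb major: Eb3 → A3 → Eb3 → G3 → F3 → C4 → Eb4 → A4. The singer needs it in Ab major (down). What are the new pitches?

From Bb down to Ab is a major second; apply that to each pitch.
Eb3 becomes Db3
A3 becomes G3
Eb3 becomes Db3
G3 becomes F3
F3 becomes Eb3
C4 becomes Bb3
Eb4 becomes Db4
A4 becomes G4

Db3 G3 Db3 F3 Eb3 Bb3 Db4 G4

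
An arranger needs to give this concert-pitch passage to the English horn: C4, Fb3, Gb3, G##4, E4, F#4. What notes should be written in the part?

G4 Cb4 Db4 D##5 B4 C#5

Written C4 sounds as F3 on the English horn, so concert pitches are written a perfect fifth up.
C4 becomes G4
Fb3 becomes Cb4
Gb3 becomes Db4
G##4 becomes D##5
E4 becomes B4
F#4 becomes C#5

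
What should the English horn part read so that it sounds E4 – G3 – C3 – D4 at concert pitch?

Written C4 sounds as F3 on the English horn, so concert pitches are written a perfect fifth up.
E4 gives B4
G3 gives D4
C3 gives G3
D4 gives A4

B4 D4 G3 A4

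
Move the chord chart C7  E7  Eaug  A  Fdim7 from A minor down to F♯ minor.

A7 C#7 C#aug F# Ddim7

A minor down to F♯ minor is a minor third; each chord root moves by that interval while the quality stays the same.
C7: root C down a minor third → A, giving A7.
E7: root E down a minor third → C#, giving C#7.
Eaug: root E down a minor third → C#, giving C#aug.
A: root A down a minor third → F#, giving F#.
Fdim7: root F down a minor third → D, giving Ddim7.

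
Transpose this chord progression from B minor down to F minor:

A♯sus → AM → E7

Esus EbM Bb7

B minor down to F minor is an augmented fourth; each chord root moves by that interval while the quality stays the same.
A♯sus: root A♯ down an augmented fourth → E, giving Esus.
AM: root A down an augmented fourth → Eb, giving EbM.
E7: root E down an augmented fourth → Bb, giving Bb7.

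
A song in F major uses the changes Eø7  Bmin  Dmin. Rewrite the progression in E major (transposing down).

D#ø7 A#min C#min

F major down to E major is a minor second; each chord root moves by that interval while the quality stays the same.
Eø7: root E down a minor second → D#, giving D#ø7.
Bmin: root B down a minor second → A#, giving A#min.
Dmin: root D down a minor second → C#, giving C#min.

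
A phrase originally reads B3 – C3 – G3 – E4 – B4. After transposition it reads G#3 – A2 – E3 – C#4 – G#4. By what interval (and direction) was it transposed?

From B3 to G#3 is 3 letter names — a third of some quality.
G#3 to B3 is 3 semitones, which makes it a minor third; the second version is lower, so the direction is down.
Checking another pair — B4 → G#4 — gives the same interval.

down a minor third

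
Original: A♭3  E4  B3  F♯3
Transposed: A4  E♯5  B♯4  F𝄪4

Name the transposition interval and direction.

From Ab3 to A4 is 8 letter names — an octave of some quality.
Ab3 to A4 is 13 semitones, which makes it an augmented octave; the second version is higher, so the direction is up.
Checking another pair — F#3 → F##4 — gives the same interval.

up an augmented octave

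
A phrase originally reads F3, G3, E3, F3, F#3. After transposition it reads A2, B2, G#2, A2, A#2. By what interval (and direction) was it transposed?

down a minor sixth

Take the first pair: F3 → A2. F to A spans 6 letter names, so the interval is some kind of sixth.
A2 to F3 is 8 semitones, which makes it a minor sixth; the second version is lower, so the direction is down.
Checking another pair — F#3 → A#2 — gives the same interval.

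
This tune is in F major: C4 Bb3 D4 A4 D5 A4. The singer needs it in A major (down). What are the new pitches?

E3 D3 F#3 C#4 F#4 C#4

F major to A major down is a minor sixth, so every note moves down by that interval.
C4 gives E3
Bb3 gives D3
D4 gives F#3
A4 gives C#4
D5 gives F#4
A4 gives C#4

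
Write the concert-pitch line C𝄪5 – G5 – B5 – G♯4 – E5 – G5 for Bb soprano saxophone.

D##5 A5 C#6 A#4 F#5 A5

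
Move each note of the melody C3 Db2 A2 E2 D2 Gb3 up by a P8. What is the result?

C3 → C4
Db2 → Db3
A2 → A3
E2 → E3
D2 → D3
Gb3 → Gb4

C4 Db3 A3 E3 D3 Gb4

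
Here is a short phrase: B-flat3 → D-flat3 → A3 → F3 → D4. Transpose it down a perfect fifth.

Bb3: a fifth down reaches E, and 7 semitones makes it Eb3.
Db3 down a perfect fifth is Gb2.
A3 down a perfect fifth is D3.
F3 down a perfect fifth is Bb2.
A perfect fifth down from D4 gives G3.

Eb3 Gb2 D3 Bb2 G3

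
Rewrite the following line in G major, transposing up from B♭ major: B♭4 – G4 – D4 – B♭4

G5 E5 B4 G5

B♭ major to G major up is a major sixth, so every note moves up by that interval.
Bb4 -> G5
G4 -> E5
D4 -> B4
Bb4 -> G5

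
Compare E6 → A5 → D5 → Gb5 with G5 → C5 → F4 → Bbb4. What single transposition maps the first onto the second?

From E6 to G5 is 6 letter names — a sixth of some quality.
G5 to E6 is 9 semitones, which makes it a major sixth; the second version is lower, so the direction is down.
Checking another pair — Gb5 → Bbb4 — gives the same interval.

down a major sixth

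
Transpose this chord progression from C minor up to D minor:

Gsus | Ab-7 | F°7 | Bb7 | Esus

Asus Bb-7 G°7 C7 F#sus

C minor up to D minor is a major second; each chord root moves by that interval while the quality stays the same.
Gsus: root G up a major second → A, giving Asus.
Ab-7: root Ab up a major second → Bb, giving Bb-7.
F°7: root F up a major second → G, giving G°7.
Bb7: root Bb up a major second → C, giving C7.
Esus: root E up a major second → F#, giving F#sus.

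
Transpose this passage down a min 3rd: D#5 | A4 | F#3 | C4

B#4 F#4 D#3 A3

D#5 down a minor third is B#4.
A4: a third down reaches F, and 3 semitones makes it F#4.
F#3: a third down reaches D, and 3 semitones makes it D#3.
C4 down a minor third is A3.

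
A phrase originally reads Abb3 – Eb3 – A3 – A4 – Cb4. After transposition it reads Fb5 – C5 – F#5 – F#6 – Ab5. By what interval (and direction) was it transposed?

From Abb3 to Fb5 is 13 letter names — a thirteenth of some quality.
Abb3 to Fb5 is 21 semitones, which makes it a major thirteenth; the second version is higher, so the direction is up.
Checking another pair — Cb4 → Ab5 — gives the same interval.

up a major thirteenth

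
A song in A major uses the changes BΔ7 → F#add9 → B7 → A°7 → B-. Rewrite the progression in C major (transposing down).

DΔ7 Aadd9 D7 C°7 D-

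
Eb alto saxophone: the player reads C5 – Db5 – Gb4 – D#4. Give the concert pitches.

Eb4 Fb4 Bbb3 F#3

The Eb alto saxophone sounds a major sixth below written, so transpose each written note down a major sixth.
C5 gives Eb4
Db5 gives Fb4
Gb4 gives Bbb3
D#4 gives F#3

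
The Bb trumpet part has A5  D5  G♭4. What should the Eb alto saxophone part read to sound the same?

First find concert pitch: the Bb trumpet sounds a major second below written, so A5 D5 G♭4 sounds G5 C5 Fb4.
Then write for Eb alto saxophone: it sounds a major sixth below written, so the part must be a major sixth above concert.
G5 → E6
C5 → A5
Fb4 → Db5

E6 A5 Db5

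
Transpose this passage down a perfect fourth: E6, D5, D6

E6 to B5
D5 to A4
D6 to A5

B5 A4 A5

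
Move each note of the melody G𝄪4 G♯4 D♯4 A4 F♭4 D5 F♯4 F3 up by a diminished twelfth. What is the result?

A diminished twelfth up from G##4 gives D#6.
A diminished twelfth up from G#4 gives D6.
A diminished twelfth up from D#4 gives A5.
A diminished twelfth up from A4 gives Eb6.
Fb4 up a diminished twelfth is Cbb6.
A diminished twelfth up from D5 gives Ab6.
A diminished twelfth up from F#4 gives C6.
F3 up a diminished twelfth is Cb5.

D#6 D6 A5 Eb6 Cbb6 Ab6 C6 Cb5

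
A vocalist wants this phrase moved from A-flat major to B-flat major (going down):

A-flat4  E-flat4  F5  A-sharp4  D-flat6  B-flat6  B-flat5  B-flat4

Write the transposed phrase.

From A-flat down to B-flat is a minor seventh; apply that to each pitch.
Ab4 becomes Bb3
Eb4 becomes F3
F5 becomes G4
A#4 becomes B#3
Db6 becomes Eb5
Bb6 becomes C6
Bb5 becomes C5
Bb4 becomes C4

Bb3 F3 G4 B#3 Eb5 C6 C5 C4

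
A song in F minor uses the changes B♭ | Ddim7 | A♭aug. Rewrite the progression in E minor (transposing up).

F minor up to E minor is a major seventh; each chord root moves by that interval while the quality stays the same.
B♭: root B♭ up a major seventh → A, giving A.
Ddim7: root D up a major seventh → C#, giving C#dim7.
A♭aug: root A♭ up a major seventh → G, giving Gaug.

A C#dim7 Gaug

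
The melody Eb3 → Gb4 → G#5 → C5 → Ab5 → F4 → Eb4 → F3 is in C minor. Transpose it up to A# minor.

C#4 E5 E##6 A#5 F#6 D#5 C#5 D#4

C minor to A# minor up is an augmented sixth, so every note moves up by that interval.
Eb3 -> C#4
Gb4 -> E5
G#5 -> E##6
C5 -> A#5
Ab5 -> F#6
F4 -> D#5
Eb4 -> C#5
F3 -> D#4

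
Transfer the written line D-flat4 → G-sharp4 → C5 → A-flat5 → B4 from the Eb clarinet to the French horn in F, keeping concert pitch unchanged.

Cb5 F#5 Bb5 Gb6 A5

First find concert pitch: the Eb clarinet sounds a minor third above written, so D-flat4 G-sharp4 C5 A-flat5 B4 sounds Fb4 B4 Eb5 Cb6 D5.
Then write for French horn in F: it sounds a perfect fifth below written, so the part must be a perfect fifth above concert.
Fb4 → Cb5
B4 → F#5
Eb5 → Bb5
Cb6 → Gb6
D5 → A5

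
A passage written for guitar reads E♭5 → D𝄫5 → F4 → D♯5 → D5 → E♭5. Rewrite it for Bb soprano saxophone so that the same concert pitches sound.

F4 Ebb4 G3 E#4 E4 F4

First find concert pitch: the guitar sounds a perfect octave below written, so E♭5 D𝄫5 F4 D♯5 D5 E♭5 sounds Eb4 Dbb4 F3 D#4 D4 Eb4.
Then write for Bb soprano saxophone: it sounds a major second below written, so the part must be a major second above concert.
Eb4 → F4
Dbb4 → Ebb4
F3 → G3
D#4 → E#4
D4 → E4
Eb4 → F4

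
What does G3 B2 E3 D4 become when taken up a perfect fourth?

C4 E3 A3 G4

G3 up a perfect fourth is C4.
B2: a fourth up reaches E, and 5 semitones makes it E3.
E3 up a perfect fourth is A3.
A perfect fourth up from D4 gives G4.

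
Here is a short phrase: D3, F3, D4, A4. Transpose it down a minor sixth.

F#2 A2 F#3 C#4

D3: a sixth down reaches F, and 8 semitones makes it F#2.
F3 down a minor sixth is A2.
D4 down a minor sixth is F#3.
A minor sixth down from A4 gives C#4.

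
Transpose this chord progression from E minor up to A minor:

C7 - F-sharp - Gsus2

F7 B Csus2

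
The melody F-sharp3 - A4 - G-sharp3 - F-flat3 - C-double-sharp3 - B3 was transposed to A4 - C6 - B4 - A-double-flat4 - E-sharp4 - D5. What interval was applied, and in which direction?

up a minor tenth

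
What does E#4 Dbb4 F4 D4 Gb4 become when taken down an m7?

F##3 Ebb3 G3 E3 Ab3

E#4 → F##3
Dbb4 → Ebb3
F4 → G3
D4 → E3
Gb4 → Ab3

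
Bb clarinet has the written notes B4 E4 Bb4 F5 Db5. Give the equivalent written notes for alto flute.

First find concert pitch: the Bb clarinet sounds a major second below written, so B4 E4 Bb4 F5 Db5 sounds A4 D4 Ab4 Eb5 Cb5.
Then write for alto flute: it sounds a perfect fourth below written, so the part must be a perfect fourth above concert.
A4 → D5
D4 → G4
Ab4 → Db5
Eb5 → Ab5
Cb5 → Fb5

D5 G4 Db5 Ab5 Fb5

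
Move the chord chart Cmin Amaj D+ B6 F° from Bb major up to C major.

Dmin Bmaj E+ C#6 G°

Bb major up to C major is a major second; each chord root moves by that interval while the quality stays the same.
Cmin: root C up a major second → D, giving Dmin.
Amaj: root A up a major second → B, giving Bmaj.
D+: root D up a major second → E, giving E+.
B6: root B up a major second → C#, giving C#6.
F°: root F up a major second → G, giving G°.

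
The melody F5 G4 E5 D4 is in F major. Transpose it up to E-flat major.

Eb6 F5 D6 C5

F major to E-flat major up is a minor seventh, so every note moves up by that interval.
F5 to Eb6
G4 to F5
E5 to D6
D4 to C5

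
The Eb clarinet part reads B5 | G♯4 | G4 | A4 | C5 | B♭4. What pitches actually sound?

The Eb clarinet sounds a minor third above written, so transpose each written note up a minor third.
B5 gives D6
G#4 gives B4
G4 gives Bb4
A4 gives C5
C5 gives Eb5
Bb4 gives Db5

D6 B4 Bb4 C5 Eb5 Db5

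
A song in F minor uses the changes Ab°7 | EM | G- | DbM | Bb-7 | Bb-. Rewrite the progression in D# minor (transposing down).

F#°7 C##M E#- BM G#-7 G#-

F minor down to D# minor is a diminished third; each chord root moves by that interval while the quality stays the same.
Ab°7: root Ab down a diminished third → F#, giving F#°7.
EM: root E down a diminished third → C##, giving C##M.
G-: root G down a diminished third → E#, giving E#-.
DbM: root Db down a diminished third → B, giving BM.
Bb-7: root Bb down a diminished third → G#, giving G#-7.
Bb-: root Bb down a diminished third → G#, giving G#-.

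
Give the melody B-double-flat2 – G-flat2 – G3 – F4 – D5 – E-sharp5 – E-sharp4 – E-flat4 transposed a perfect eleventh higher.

Ebb4 Cb4 C5 Bb5 G6 A#6 A#5 Ab5

Bbb2 to Ebb4
Gb2 to Cb4
G3 to C5
F4 to Bb5
D5 to G6
E#5 to A#6
E#4 to A#5
Eb4 to Ab5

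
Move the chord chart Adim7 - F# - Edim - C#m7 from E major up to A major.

Ddim7 B Adim F#m7

E major up to A major is a perfect fourth; each chord root moves by that interval while the quality stays the same.
Adim7: root A up a perfect fourth → D, giving Ddim7.
F#: root F# up a perfect fourth → B, giving B.
Edim: root E up a perfect fourth → A, giving Adim.
C#m7: root C# up a perfect fourth → F#, giving F#m7.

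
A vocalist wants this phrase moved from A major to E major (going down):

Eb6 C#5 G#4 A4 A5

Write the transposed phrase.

From A down to E is a perfect fourth; apply that to each pitch.
Eb6 -> Bb5
C#5 -> G#4
G#4 -> D#4
A4 -> E4
A5 -> E5

Bb5 G#4 D#4 E4 E5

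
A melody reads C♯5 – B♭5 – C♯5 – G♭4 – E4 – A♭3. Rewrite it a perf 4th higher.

C#5 → F#5
Bb5 → Eb6
C#5 → F#5
Gb4 → Cb5
E4 → A4
Ab3 → Db4

F#5 Eb6 F#5 Cb5 A4 Db4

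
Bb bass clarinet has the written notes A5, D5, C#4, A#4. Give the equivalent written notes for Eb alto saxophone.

First find concert pitch: the Bb bass clarinet sounds a major ninth below written, so A5 D5 C#4 A#4 sounds G4 C4 B2 G#3.
Then write for Eb alto saxophone: it sounds a major sixth below written, so the part must be a major sixth above concert.
G4 → E5
C4 → A4
B2 → G#3
G#3 → E#4

E5 A4 G#3 E#4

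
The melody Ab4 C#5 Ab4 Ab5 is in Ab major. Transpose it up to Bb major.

Ab major to Bb major up is a major second, so every note moves up by that interval.
Ab4 to Bb4
C#5 to D#5
Ab4 to Bb4
Ab5 to Bb5

Bb4 D#5 Bb4 Bb5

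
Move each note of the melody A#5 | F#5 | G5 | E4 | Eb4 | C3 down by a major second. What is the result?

G#5 E5 F5 D4 Db4 Bb2

A#5: a second down reaches G, and 2 semitones makes it G#5.
A major second down from F#5 gives E5.
G5: a second down reaches F, and 2 semitones makes it F5.
E4 down a major second is D4.
A major second down from Eb4 gives Db4.
C3 down a major second is Bb2.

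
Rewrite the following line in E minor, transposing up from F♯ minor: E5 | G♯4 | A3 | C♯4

D6 F#5 G4 B4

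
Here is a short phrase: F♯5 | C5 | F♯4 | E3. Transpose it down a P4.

F#5: a fourth down reaches C, and 5 semitones makes it C#5.
C5: a fourth down reaches G, and 5 semitones makes it G4.
F#4 down a perfect fourth is C#4.
E3 down a perfect fourth is B2.

C#5 G4 C#4 B2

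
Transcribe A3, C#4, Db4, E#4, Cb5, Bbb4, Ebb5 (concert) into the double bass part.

A4 C#5 Db5 E#5 Cb6 Bbb5 Ebb6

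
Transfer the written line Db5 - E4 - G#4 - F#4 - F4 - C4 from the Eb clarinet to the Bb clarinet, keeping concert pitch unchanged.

Gb5 A4 C#5 B4 Bb4 F4

First find concert pitch: the Eb clarinet sounds a minor third above written, so Db5 E4 G#4 F#4 F4 C4 sounds Fb5 G4 B4 A4 Ab4 Eb4.
Then write for Bb clarinet: it sounds a major second below written, so the part must be a major second above concert.
Fb5 → Gb5
G4 → A4
B4 → C#5
A4 → B4
Ab4 → Bb4
Eb4 → F4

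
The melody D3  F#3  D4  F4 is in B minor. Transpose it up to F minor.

From B up to F is a diminished fifth; apply that to each pitch.
D3 to Ab3
F#3 to C4
D4 to Ab4
F4 to Cb5

Ab3 C4 Ab4 Cb5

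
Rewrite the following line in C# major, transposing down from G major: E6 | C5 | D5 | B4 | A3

From G down to C# is a diminished fifth; apply that to each pitch.
E6 -> A#5
C5 -> F#4
D5 -> G#4
B4 -> E#4
A3 -> D#3

A#5 F#4 G#4 E#4 D#3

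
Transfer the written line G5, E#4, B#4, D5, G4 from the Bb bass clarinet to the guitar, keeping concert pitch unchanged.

F5 D#4 A#4 C5 F4

First find concert pitch: the Bb bass clarinet sounds a major ninth below written, so G5 E#4 B#4 D5 G4 sounds F4 D#3 A#3 C4 F3.
Then write for guitar: it sounds a perfect octave below written, so the part must be a perfect octave above concert.
F4 → F5
D#3 → D#4
A#3 → A#4
C4 → C5
F3 → F4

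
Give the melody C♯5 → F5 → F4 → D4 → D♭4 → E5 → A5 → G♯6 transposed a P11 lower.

C#5: an eleventh down reaches G, and 17 semitones makes it G#3.
F5 down a perfect eleventh is C4.
F4: an eleventh down reaches C, and 17 semitones makes it C3.
A perfect eleventh down from D4 gives A2.
A perfect eleventh down from Db4 gives Ab2.
E5: an eleventh down reaches B, and 17 semitones makes it B3.
A5 down a perfect eleventh is E4.
G#6: an eleventh down reaches D, and 17 semitones makes it D#5.

G#3 C4 C3 A2 Ab2 B3 E4 D#5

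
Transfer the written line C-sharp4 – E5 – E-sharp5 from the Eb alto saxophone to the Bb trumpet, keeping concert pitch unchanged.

F#3 A4 A#4

First find concert pitch: the Eb alto saxophone sounds a major sixth below written, so C-sharp4 E5 E-sharp5 sounds E3 G4 G#4.
Then write for Bb trumpet: it sounds a major second below written, so the part must be a major second above concert.
E3 → F#3
G4 → A4
G#4 → A#4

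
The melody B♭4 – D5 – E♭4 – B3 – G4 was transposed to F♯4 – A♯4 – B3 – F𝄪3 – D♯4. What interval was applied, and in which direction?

From Bb4 to F#4 is 4 letter names — a fourth of some quality.
F#4 to Bb4 is 4 semitones, which makes it a diminished fourth; the second version is lower, so the direction is down.
Checking another pair — G4 → D#4 — gives the same interval.

down a diminished fourth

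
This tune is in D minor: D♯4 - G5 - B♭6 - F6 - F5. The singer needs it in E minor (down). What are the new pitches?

D minor to E minor down is a minor seventh, so every note moves down by that interval.
D#4 gives E#3
G5 gives A4
Bb6 gives C6
F6 gives G5
F5 gives G4

E#3 A4 C6 G5 G4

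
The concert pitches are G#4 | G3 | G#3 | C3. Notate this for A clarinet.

B4 Bb3 B3 Eb3

Written C4 sounds as A3 on the A clarinet, so concert pitches are written a minor third up.
G#4 → B4
G3 → Bb3
G#3 → B3
C3 → Eb3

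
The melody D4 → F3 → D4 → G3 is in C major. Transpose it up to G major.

From C up to G is a perfect fifth; apply that to each pitch.
D4 gives A4
F3 gives C4
D4 gives A4
G3 gives D4

A4 C4 A4 D4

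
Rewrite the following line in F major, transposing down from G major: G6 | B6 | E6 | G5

From G down to F is a major second; apply that to each pitch.
G6 -> F6
B6 -> A6
E6 -> D6
G5 -> F5

F6 A6 D6 F5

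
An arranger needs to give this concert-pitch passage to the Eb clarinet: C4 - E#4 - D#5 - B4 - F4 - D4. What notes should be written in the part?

A3 C##4 B#4 G#4 D4 B3

Written C4 sounds as Eb4 on the Eb clarinet, so concert pitches are written a minor third down.
C4 -> A3
E#4 -> C##4
D#5 -> B#4
B4 -> G#4
F4 -> D4
D4 -> B3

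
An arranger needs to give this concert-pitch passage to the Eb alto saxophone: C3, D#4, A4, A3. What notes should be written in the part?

A3 B#4 F#5 F#4

Written C4 sounds as Eb3 on the Eb alto saxophone, so concert pitches are written a major sixth up.
C3 becomes A3
D#4 becomes B#4
A4 becomes F#5
A3 becomes F#4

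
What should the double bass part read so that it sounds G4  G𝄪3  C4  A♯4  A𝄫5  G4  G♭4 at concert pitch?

G5 G##4 C5 A#5 Abb6 G5 Gb5

Written C4 sounds as C3 on the double bass, so concert pitches are written a perfect octave up.
G4 to G5
G##3 to G##4
C4 to C5
A#4 to A#5
Abb5 to Abb6
G4 to G5
Gb4 to Gb5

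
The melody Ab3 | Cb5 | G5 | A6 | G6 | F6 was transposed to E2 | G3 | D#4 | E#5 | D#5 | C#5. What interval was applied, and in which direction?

down a diminished eleventh

From Ab3 to E2 is 11 letter names — an eleventh of some quality.
E2 to Ab3 is 16 semitones, which makes it a diminished eleventh; the second version is lower, so the direction is down.
Checking another pair — F6 → C#5 — gives the same interval.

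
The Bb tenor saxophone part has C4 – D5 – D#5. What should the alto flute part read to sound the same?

First find concert pitch: the Bb tenor saxophone sounds a major ninth below written, so C4 D5 D#5 sounds Bb2 C4 C#4.
Then write for alto flute: it sounds a perfect fourth below written, so the part must be a perfect fourth above concert.
Bb2 → Eb3
C4 → F4
C#4 → F#4

Eb3 F4 F#4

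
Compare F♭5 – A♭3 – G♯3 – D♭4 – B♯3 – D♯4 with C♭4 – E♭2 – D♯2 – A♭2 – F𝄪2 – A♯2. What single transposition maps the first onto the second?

down a perfect eleventh

From Fb5 to Cb4 is 11 letter names — an eleventh of some quality.
Cb4 to Fb5 is 17 semitones, which makes it a perfect eleventh; the second version is lower, so the direction is down.
Checking another pair — D#4 → A#2 — gives the same interval.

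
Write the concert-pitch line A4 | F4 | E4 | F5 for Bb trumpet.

B4 G4 F#4 G5

Written C4 sounds as Bb3 on the Bb trumpet, so concert pitches are written a major second up.
A4 -> B4
F4 -> G4
E4 -> F#4
F5 -> G5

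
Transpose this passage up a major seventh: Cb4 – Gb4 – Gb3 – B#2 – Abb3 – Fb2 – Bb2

Cb4: a seventh up reaches B, and 11 semitones makes it Bb4.
Gb4: a seventh up reaches F, and 11 semitones makes it F5.
A major seventh up from Gb3 gives F4.
B#2: a seventh up reaches A, and 11 semitones makes it A##3.
A major seventh up from Abb3 gives Gb4.
Fb2 up a major seventh is Eb3.
Bb2: a seventh up reaches A, and 11 semitones makes it A3.

Bb4 F5 F4 A##3 Gb4 Eb3 A3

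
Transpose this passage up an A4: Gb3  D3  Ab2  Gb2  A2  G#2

An augmented fourth up from Gb3 gives C4.
An augmented fourth up from D3 gives G#3.
Ab2 up an augmented fourth is D3.
Gb2: a fourth up reaches C, and 6 semitones makes it C3.
A2 up an augmented fourth is D#3.
G#2 up an augmented fourth is C##3.

C4 G#3 D3 C3 D#3 C##3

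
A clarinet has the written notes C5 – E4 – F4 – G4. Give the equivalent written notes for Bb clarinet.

B4 D#4 E4 F#4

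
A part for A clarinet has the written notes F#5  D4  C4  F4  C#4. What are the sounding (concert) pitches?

The A clarinet sounds a minor third below written, so transpose each written note down a minor third.
F#5 becomes D#5
D4 becomes B3
C4 becomes A3
F4 becomes D4
C#4 becomes A#3

D#5 B3 A3 D4 A#3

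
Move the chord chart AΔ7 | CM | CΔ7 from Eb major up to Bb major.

EΔ7 GM GΔ7

Eb major up to Bb major is a perfect fifth; each chord root moves by that interval while the quality stays the same.
AΔ7: root A up a perfect fifth → E, giving EΔ7.
CM: root C up a perfect fifth → G, giving GM.
CΔ7: root C up a perfect fifth → G, giving GΔ7.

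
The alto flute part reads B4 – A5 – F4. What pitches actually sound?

F#4 E5 C4

Written C4 on the alto flute sounds as G3, a perfect fourth lower; apply that shift to every note.
B4 → F#4
A5 → E5
F4 → C4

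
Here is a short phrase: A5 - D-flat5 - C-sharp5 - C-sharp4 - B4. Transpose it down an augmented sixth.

Cb5 Fbb4 Eb4 Eb3 Db4

A5: a sixth down reaches C, and 10 semitones makes it Cb5.
An augmented sixth down from Db5 gives Fbb4.
C#5: a sixth down reaches E, and 10 semitones makes it Eb4.
C#4 down an augmented sixth is Eb3.
An augmented sixth down from B4 gives Db4.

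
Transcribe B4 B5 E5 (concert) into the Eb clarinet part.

G#4 G#5 C#5

The Eb clarinet sounds a minor third above written, so the written part must be a minor third below concert — transpose each note down.
B4 to G#4
B5 to G#5
E5 to C#5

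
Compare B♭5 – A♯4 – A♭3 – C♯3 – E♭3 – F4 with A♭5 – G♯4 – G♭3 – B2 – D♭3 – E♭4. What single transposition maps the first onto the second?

From Bb5 to Ab5 is 2 letter names — a second of some quality.
Ab5 to Bb5 is 2 semitones, which makes it a major second; the second version is lower, so the direction is down.
Checking another pair — F4 → Eb4 — gives the same interval.

down a major second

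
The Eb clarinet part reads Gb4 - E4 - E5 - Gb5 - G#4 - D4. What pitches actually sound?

Written C4 on the Eb clarinet sounds as Eb4, a minor third higher; apply that shift to every note.
Gb4 → Bbb4
E4 → G4
E5 → G5
Gb5 → Bbb5
G#4 → B4
D4 → F4

Bbb4 G4 G5 Bbb5 B4 F4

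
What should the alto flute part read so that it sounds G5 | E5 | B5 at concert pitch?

C6 A5 E6

The alto flute sounds a perfect fourth below written, so the written part must be a perfect fourth above concert — transpose each note up.
G5 to C6
E5 to A5
B5 to E6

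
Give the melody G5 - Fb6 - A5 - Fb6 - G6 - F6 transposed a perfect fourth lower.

D5 Cb6 E5 Cb6 D6 C6

G5 gives D5
Fb6 gives Cb6
A5 gives E5
Fb6 gives Cb6
G6 gives D6
F6 gives C6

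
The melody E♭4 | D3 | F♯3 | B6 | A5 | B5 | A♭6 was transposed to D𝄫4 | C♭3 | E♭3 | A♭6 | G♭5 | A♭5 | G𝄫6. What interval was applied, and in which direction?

down an augmented second

Take the first pair: Eb4 → Dbb4. E to D spans 2 letter names, so the interval is some kind of second.
Dbb4 to Eb4 is 3 semitones, which makes it an augmented second; the second version is lower, so the direction is down.
Checking another pair — Ab6 → Gbb6 — gives the same interval.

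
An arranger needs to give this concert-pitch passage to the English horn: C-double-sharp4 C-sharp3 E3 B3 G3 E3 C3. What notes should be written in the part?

G##4 G#3 B3 F#4 D4 B3 G3

Written C4 sounds as F3 on the English horn, so concert pitches are written a perfect fifth up.
C##4 → G##4
C#3 → G#3
E3 → B3
B3 → F#4
G3 → D4
E3 → B3
C3 → G3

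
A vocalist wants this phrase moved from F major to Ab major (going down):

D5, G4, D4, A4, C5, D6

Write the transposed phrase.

F major to Ab major down is a major sixth, so every note moves down by that interval.
D5 → F4
G4 → Bb3
D4 → F3
A4 → C4
C5 → Eb4
D6 → F5

F4 Bb3 F3 C4 Eb4 F5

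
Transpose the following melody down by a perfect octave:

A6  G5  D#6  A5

A5 G4 D#5 A4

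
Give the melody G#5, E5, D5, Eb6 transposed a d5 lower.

G#5: a fifth down reaches C, and 6 semitones makes it C##5.
E5: a fifth down reaches A, and 6 semitones makes it A#4.
D5: a fifth down reaches G, and 6 semitones makes it G#4.
Eb6 down a diminished fifth is A5.

C##5 A#4 G#4 A5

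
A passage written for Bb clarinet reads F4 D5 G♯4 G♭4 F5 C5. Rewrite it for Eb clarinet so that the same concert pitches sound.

First find concert pitch: the Bb clarinet sounds a major second below written, so F4 D5 G♯4 G♭4 F5 C5 sounds Eb4 C5 F#4 Fb4 Eb5 Bb4.
Then write for Eb clarinet: it sounds a minor third above written, so the part must be a minor third below concert.
Eb4 → C4
C5 → A4
F#4 → D#4
Fb4 → Db4
Eb5 → C5
Bb4 → G4

C4 A4 D#4 Db4 C5 G4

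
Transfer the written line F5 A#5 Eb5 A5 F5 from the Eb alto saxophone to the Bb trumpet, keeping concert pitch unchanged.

First find concert pitch: the Eb alto saxophone sounds a major sixth below written, so F5 A#5 Eb5 A5 F5 sounds Ab4 C#5 Gb4 C5 Ab4.
Then write for Bb trumpet: it sounds a major second below written, so the part must be a major second above concert.
Ab4 → Bb4
C#5 → D#5
Gb4 → Ab4
C5 → D5
Ab4 → Bb4

Bb4 D#5 Ab4 D5 Bb4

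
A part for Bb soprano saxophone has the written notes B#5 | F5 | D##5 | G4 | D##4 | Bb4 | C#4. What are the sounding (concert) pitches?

A#5 Eb5 C##5 F4 C##4 Ab4 B3

Written C4 on the Bb soprano saxophone sounds as Bb3, a major second lower; apply that shift to every note.
B#5 → A#5
F5 → Eb5
D##5 → C##5
G4 → F4
D##4 → C##4
Bb4 → Ab4
C#4 → B3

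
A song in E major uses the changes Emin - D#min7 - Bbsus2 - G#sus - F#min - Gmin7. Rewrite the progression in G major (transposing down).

E major down to G major is a major sixth; each chord root moves by that interval while the quality stays the same.
Emin: root E down a major sixth → G, giving Gmin.
D#min7: root D# down a major sixth → F#, giving F#min7.
Bbsus2: root Bb down a major sixth → Db, giving Dbsus2.
G#sus: root G# down a major sixth → B, giving Bsus.
F#min: root F# down a major sixth → A, giving Amin.
Gmin7: root G down a major sixth → Bb, giving Bbmin7.

Gmin F#min7 Dbsus2 Bsus Amin Bbmin7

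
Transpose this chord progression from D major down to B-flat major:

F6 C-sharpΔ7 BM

Db6 AΔ7 GM

D major down to B-flat major is a major third; each chord root moves by that interval while the quality stays the same.
F6: root F down a major third → Db, giving Db6.
C-sharpΔ7: root C-sharp down a major third → A, giving AΔ7.
BM: root B down a major third → G, giving GM.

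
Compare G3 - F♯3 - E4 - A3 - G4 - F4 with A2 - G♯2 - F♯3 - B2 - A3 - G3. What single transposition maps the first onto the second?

From G3 to A2 is 7 letter names — a seventh of some quality.
A2 to G3 is 10 semitones, which makes it a minor seventh; the second version is lower, so the direction is down.
Checking another pair — F4 → G3 — gives the same interval.

down a minor seventh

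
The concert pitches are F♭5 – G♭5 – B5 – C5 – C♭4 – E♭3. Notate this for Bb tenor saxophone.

Gb6 Ab6 C#7 D6 Db5 F4

The Bb tenor saxophone sounds a major ninth below written, so the written part must be a major ninth above concert — transpose each note up.
Fb5 to Gb6
Gb5 to Ab6
B5 to C#7
C5 to D6
Cb4 to Db5
Eb3 to F4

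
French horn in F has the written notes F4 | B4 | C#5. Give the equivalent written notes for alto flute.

First find concert pitch: the French horn in F sounds a perfect fifth below written, so F4 B4 C#5 sounds Bb3 E4 F#4.
Then write for alto flute: it sounds a perfect fourth below written, so the part must be a perfect fourth above concert.
Bb3 → Eb4
E4 → A4
F#4 → B4

Eb4 A4 B4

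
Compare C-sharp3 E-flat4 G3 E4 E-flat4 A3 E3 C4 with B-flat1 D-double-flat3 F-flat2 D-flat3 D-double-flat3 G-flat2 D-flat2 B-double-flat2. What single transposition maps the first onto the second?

down an augmented ninth

From C#3 to Bb1 is 9 letter names — a ninth of some quality.
Bb1 to C#3 is 15 semitones, which makes it an augmented ninth; the second version is lower, so the direction is down.
Checking another pair — C4 → Bbb2 — gives the same interval.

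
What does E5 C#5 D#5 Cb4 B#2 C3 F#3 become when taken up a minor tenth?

G6 E6 F#6 Ebb5 D#4 Eb4 A4

A minor tenth up from E5 gives G6.
C#5: a tenth up reaches E, and 15 semitones makes it E6.
D#5: a tenth up reaches F, and 15 semitones makes it F#6.
Cb4: a tenth up reaches E, and 15 semitones makes it Ebb5.
A minor tenth up from B#2 gives D#4.
C3 up a minor tenth is Eb4.
A minor tenth up from F#3 gives A4.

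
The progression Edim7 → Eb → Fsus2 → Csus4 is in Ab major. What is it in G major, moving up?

D#dim7 D Esus2 Bsus4

Ab major up to G major is a major seventh; each chord root moves by that interval while the quality stays the same.
Edim7: root E up a major seventh → D#, giving D#dim7.
Eb: root Eb up a major seventh → D, giving D.
Fsus2: root F up a major seventh → E, giving Esus2.
Csus4: root C up a major seventh → B, giving Bsus4.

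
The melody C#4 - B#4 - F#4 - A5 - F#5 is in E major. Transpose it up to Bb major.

E major to Bb major up is a diminished fifth, so every note moves up by that interval.
C#4 to G4
B#4 to F#5
F#4 to C5
A5 to Eb6
F#5 to C6

G4 F#5 C5 Eb6 C6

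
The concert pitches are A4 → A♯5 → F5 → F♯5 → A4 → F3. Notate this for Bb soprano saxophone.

Written C4 sounds as Bb3 on the Bb soprano saxophone, so concert pitches are written a major second up.
A4 gives B4
A#5 gives B#5
F5 gives G5
F#5 gives G#5
A4 gives B4
F3 gives G3

B4 B#5 G5 G#5 B4 G3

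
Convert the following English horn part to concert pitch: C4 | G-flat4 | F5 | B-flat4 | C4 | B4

F3 Cb4 Bb4 Eb4 F3 E4

Written C4 on the English horn sounds as F3, a perfect fifth lower; apply that shift to every note.
C4 becomes F3
Gb4 becomes Cb4
F5 becomes Bb4
Bb4 becomes Eb4
C4 becomes F3
B4 becomes E4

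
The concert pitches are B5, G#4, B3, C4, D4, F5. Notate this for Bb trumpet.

C#6 A#4 C#4 D4 E4 G5

Written C4 sounds as Bb3 on the Bb trumpet, so concert pitches are written a major second up.
B5 → C#6
G#4 → A#4
B3 → C#4
C4 → D4
D4 → E4
F5 → G5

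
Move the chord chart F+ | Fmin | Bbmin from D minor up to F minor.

D minor up to F minor is a minor third; each chord root moves by that interval while the quality stays the same.
F+: root F up a minor third → Ab, giving Ab+.
Fmin: root F up a minor third → Ab, giving Abmin.
Bbmin: root Bb up a minor third → Db, giving Dbmin.

Ab+ Abmin Dbmin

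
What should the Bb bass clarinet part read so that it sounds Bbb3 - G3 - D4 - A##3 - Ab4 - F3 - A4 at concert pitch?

Written C4 sounds as Bb2 on the Bb bass clarinet, so concert pitches are written a major ninth up.
Bbb3 gives Cb5
G3 gives A4
D4 gives E5
A##3 gives B##4
Ab4 gives Bb5
F3 gives G4
A4 gives B5

Cb5 A4 E5 B##4 Bb5 G4 B5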